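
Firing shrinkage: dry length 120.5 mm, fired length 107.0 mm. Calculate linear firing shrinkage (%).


FS = (120.5 - 107.0) / 120.5 * 100 = 11.2%

11.2


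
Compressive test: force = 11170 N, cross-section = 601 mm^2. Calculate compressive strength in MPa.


CS = 11170 / 601 = 18.6 MPa

18.6


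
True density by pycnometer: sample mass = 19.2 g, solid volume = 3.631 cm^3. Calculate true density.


TD = 19.2 / 3.631 = 5.288 g/cm^3

5.288


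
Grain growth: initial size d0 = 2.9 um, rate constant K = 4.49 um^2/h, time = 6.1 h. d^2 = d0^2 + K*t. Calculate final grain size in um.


d^2 = 2.9^2 + 4.49*6.1 = 35.799
d = sqrt(35.799) = 5.98 um

5.98


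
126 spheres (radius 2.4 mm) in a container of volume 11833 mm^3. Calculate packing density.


V_sphere = 4/3*pi*2.4^3 = 57.9058 mm^3
Total V = 126*57.9058 = 7296.1308 mm^3
PD = 7296.1308 / 11833 = 0.617

0.617


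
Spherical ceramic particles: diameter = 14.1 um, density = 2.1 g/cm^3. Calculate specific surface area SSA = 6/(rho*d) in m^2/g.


SSA = 6 / (2.1 * 14.1) = 0.203 m^2/g

0.203


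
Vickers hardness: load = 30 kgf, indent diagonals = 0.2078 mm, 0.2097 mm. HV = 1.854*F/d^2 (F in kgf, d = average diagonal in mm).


d_avg = (0.2078+0.2097)/2 = 0.20875 mm
HV = 1.854*30/0.20875^2 = 1276

1276


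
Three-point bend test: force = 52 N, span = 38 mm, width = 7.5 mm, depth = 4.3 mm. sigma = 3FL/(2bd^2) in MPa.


sigma = 3*52*38/(2*7.5*4.3^2) = 21.4 MPa

21.4


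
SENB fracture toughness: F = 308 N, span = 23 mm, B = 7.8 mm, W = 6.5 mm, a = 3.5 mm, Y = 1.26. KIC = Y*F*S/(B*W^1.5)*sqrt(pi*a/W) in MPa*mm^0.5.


KIC = 1.26*308*23/(7.8*6.5^1.5)*sqrt(pi*3.5/6.5) = 89.81

89.81


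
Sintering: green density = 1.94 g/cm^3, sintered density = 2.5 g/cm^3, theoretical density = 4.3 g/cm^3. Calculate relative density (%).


Relative = 2.5 / 4.3 * 100 = 58.1%

58.1


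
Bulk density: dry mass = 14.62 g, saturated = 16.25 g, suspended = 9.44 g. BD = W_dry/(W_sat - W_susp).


BD = 14.62 / (16.25 - 9.44) = 14.62 / 6.81 = 2.147 g/cm^3

2.147


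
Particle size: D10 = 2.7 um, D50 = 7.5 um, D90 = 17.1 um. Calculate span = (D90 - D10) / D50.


Span = (17.1 - 2.7) / 7.5 = 14.4 / 7.5 = 1.92

1.92


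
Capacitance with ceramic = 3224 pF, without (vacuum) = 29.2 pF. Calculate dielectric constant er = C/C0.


er = 3224 / 29.2 = 110.41

110.41


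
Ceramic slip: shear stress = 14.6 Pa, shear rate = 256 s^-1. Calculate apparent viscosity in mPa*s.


eta = tau/gamma * 1000 = 14.6/256 * 1000 = 57.0 mPa*s

57.0


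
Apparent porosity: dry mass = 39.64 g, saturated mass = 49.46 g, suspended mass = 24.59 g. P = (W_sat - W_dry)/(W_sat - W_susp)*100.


P = (49.46 - 39.64) / (49.46 - 24.59) * 100 = 9.82 / 24.87 * 100 = 39.5%

39.5


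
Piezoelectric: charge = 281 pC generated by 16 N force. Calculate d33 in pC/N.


d33 = 281 / 16 = 17.6 pC/N

17.6


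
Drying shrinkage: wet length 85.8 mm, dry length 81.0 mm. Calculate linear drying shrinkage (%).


DS = (85.8 - 81.0) / 85.8 * 100 = 5.59%

5.59


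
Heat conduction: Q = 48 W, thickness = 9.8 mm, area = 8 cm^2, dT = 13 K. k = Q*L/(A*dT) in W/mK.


k = 48*9.8/1000/(8/10000*13) = 45.23 W/mK

45.23


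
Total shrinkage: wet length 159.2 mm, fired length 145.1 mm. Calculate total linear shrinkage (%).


TS = (159.2 - 145.1) / 159.2 * 100 = 8.86%

8.86


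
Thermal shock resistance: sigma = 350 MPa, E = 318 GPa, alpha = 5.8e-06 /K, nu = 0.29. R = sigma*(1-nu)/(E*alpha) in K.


R = 350*(1-0.29)/(318*1000*5.8e-06) = 135 K

135


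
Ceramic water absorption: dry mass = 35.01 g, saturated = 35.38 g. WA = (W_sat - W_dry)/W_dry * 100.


WA = (35.38 - 35.01) / 35.01 * 100 = 1.06%

1.06


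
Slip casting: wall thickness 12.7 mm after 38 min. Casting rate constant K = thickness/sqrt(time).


K = 12.7 / sqrt(38) = 12.7 / 6.1644 = 2.06 mm/min^0.5

2.06


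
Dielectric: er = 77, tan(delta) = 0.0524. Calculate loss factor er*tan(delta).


Loss = 77 * 0.0524 = 4.035

4.035


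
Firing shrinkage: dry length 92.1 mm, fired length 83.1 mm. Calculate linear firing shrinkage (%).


FS = (92.1 - 83.1) / 92.1 * 100 = 9.77%

9.77


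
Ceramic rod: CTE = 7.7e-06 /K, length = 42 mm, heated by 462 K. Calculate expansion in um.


dL = 7.7e-06 * 42 * 462 * 1000 = 149.411 um

149.411


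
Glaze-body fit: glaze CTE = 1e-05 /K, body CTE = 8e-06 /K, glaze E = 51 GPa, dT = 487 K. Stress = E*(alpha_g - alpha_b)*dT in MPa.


Stress = 51*1000*(1e-05 - 8e-06)*487 = 49.7 MPa

49.7


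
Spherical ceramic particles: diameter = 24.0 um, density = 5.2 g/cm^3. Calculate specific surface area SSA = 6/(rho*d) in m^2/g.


SSA = 6 / (5.2 * 24.0) = 0.048 m^2/g

0.048


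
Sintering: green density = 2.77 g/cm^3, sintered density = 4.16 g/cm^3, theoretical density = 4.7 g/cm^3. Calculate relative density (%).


Relative = 4.16 / 4.7 * 100 = 88.5%

88.5


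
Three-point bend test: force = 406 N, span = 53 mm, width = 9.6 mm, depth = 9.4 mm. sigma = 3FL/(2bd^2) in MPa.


sigma = 3*406*53/(2*9.6*9.4^2) = 38.1 MPa

38.1


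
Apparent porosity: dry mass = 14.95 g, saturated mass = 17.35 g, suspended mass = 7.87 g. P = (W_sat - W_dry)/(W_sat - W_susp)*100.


P = (17.35 - 14.95) / (17.35 - 7.87) * 100 = 2.4 / 9.48 * 100 = 25.3%

25.3


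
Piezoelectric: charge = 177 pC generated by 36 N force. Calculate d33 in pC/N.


d33 = 177 / 36 = 4.9 pC/N

4.9


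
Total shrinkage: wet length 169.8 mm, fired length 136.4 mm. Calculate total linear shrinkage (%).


TS = (169.8 - 136.4) / 169.8 * 100 = 19.67%

19.67


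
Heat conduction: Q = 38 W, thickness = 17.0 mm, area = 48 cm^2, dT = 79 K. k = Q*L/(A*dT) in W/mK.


k = 38*17.0/1000/(48/10000*79) = 1.7 W/mK

1.7


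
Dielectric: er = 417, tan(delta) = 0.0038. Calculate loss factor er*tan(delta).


Loss = 417 * 0.0038 = 1.585

1.585


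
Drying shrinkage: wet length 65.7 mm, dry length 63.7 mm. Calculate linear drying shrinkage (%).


DS = (65.7 - 63.7) / 65.7 * 100 = 3.04%

3.04


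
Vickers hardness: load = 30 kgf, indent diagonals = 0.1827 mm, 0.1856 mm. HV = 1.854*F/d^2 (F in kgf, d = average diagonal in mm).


d_avg = (0.1827+0.1856)/2 = 0.18415 mm
HV = 1.854*30/0.18415^2 = 1640

1640


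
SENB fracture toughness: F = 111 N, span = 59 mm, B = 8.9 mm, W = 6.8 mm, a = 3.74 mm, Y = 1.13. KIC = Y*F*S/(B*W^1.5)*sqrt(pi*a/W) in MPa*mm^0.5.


KIC = 1.13*111*59/(8.9*6.8^1.5)*sqrt(pi*3.74/6.8) = 61.64

61.64


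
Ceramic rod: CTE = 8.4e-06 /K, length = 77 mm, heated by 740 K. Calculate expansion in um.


dL = 8.4e-06 * 77 * 740 * 1000 = 478.632 um

478.632


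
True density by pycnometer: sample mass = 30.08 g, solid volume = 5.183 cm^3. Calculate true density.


TD = 30.08 / 5.183 = 5.804 g/cm^3

5.804


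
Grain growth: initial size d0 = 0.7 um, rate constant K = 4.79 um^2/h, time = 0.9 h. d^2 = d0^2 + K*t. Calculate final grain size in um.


d^2 = 0.7^2 + 4.79*0.9 = 4.801
d = sqrt(4.801) = 2.19 um

2.19


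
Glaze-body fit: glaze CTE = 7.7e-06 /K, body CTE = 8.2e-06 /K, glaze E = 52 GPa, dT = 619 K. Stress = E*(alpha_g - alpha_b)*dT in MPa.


Stress = 52*1000*(7.7e-06 - 8.2e-06)*619 = -16.1 MPa

-16.1


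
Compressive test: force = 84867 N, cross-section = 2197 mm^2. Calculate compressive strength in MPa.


CS = 84867 / 2197 = 38.6 MPa

38.6


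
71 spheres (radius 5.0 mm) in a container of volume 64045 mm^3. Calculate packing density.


V_sphere = 4/3*pi*5.0^3 = 523.5988 mm^3
Total V = 71*523.5988 = 37175.5148 mm^3
PD = 37175.5148 / 64045 = 0.58

0.58


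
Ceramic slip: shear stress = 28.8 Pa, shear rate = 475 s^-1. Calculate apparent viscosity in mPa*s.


eta = tau/gamma * 1000 = 28.8/475 * 1000 = 60.6 mPa*s

60.6


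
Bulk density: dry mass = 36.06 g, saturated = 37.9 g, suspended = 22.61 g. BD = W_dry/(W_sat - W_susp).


BD = 36.06 / (37.9 - 22.61) = 36.06 / 15.29 = 2.358 g/cm^3

2.358


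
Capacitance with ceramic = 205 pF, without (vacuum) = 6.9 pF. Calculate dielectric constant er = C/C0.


er = 205 / 6.9 = 29.71

29.71


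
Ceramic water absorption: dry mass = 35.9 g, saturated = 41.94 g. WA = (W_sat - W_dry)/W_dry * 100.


WA = (41.94 - 35.9) / 35.9 * 100 = 16.82%

16.82


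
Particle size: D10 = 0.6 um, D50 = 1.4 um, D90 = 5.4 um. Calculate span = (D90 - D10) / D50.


Span = (5.4 - 0.6) / 1.4 = 4.8 / 1.4 = 3.429

3.429


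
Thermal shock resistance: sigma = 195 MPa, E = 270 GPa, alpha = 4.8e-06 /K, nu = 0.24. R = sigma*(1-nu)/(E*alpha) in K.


R = 195*(1-0.24)/(270*1000*4.8e-06) = 114 K

114


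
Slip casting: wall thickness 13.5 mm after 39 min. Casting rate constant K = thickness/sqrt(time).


K = 13.5 / sqrt(39) = 13.5 / 6.245 = 2.162 mm/min^0.5

2.162


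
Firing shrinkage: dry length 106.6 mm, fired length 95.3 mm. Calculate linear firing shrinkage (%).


FS = (106.6 - 95.3) / 106.6 * 100 = 10.6%

10.6


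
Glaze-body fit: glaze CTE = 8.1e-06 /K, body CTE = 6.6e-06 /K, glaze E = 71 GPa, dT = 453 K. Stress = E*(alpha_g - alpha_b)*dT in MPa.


Stress = 71*1000*(8.1e-06 - 6.6e-06)*453 = 48.2 MPa

48.2


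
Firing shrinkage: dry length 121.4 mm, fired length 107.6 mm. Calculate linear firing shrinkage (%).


FS = (121.4 - 107.6) / 121.4 * 100 = 11.37%

11.37


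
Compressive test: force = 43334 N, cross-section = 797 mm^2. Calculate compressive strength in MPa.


CS = 43334 / 797 = 54.4 MPa

54.4


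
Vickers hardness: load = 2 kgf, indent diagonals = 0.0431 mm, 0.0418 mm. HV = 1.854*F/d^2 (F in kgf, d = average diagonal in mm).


d_avg = (0.0431+0.0418)/2 = 0.04245 mm
HV = 1.854*2/0.04245^2 = 2058

2058


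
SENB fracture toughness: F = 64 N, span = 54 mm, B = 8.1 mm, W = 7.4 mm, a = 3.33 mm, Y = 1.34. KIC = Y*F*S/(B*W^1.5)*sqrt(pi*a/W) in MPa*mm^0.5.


KIC = 1.34*64*54/(8.1*7.4^1.5)*sqrt(pi*3.33/7.4) = 33.77

33.77


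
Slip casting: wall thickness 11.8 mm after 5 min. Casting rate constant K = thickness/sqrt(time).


K = 11.8 / sqrt(5) = 11.8 / 2.2361 = 5.277 mm/min^0.5

5.277


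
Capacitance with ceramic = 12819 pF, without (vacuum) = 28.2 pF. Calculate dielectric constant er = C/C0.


er = 12819 / 28.2 = 454.57

454.57


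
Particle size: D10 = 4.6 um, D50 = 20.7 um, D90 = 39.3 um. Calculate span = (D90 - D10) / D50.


Span = (39.3 - 4.6) / 20.7 = 34.7 / 20.7 = 1.676

1.676


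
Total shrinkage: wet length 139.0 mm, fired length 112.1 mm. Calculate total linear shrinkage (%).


TS = (139.0 - 112.1) / 139.0 * 100 = 19.35%

19.35


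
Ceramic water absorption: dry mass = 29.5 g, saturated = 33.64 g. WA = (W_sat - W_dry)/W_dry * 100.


WA = (33.64 - 29.5) / 29.5 * 100 = 14.03%

14.03


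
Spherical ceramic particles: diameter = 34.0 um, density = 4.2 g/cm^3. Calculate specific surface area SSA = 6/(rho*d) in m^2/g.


SSA = 6 / (4.2 * 34.0) = 0.042 m^2/g

0.042


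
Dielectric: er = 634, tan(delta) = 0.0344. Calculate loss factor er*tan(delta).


Loss = 634 * 0.0344 = 21.81

21.81


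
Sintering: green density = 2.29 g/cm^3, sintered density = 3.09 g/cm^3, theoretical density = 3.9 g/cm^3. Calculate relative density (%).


Relative = 3.09 / 3.9 * 100 = 79.2%

79.2


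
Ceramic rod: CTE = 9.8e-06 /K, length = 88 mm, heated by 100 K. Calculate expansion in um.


dL = 9.8e-06 * 88 * 100 * 1000 = 86.24 um

86.24


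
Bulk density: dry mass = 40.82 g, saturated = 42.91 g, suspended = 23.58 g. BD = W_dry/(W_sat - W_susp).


BD = 40.82 / (42.91 - 23.58) = 40.82 / 19.33 = 2.112 g/cm^3

2.112


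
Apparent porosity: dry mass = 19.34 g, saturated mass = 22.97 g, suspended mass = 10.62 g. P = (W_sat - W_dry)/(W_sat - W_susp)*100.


P = (22.97 - 19.34) / (22.97 - 10.62) * 100 = 3.63 / 12.35 * 100 = 29.4%

29.4


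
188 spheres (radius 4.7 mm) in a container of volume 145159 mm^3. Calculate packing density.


V_sphere = 4/3*pi*4.7^3 = 434.8928 mm^3
Total V = 188*434.8928 = 81759.8464 mm^3
PD = 81759.8464 / 145159 = 0.563

0.563


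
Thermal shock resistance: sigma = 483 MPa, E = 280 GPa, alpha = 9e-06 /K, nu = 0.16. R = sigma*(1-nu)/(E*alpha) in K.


R = 483*(1-0.16)/(280*1000*9e-06) = 161 K

161


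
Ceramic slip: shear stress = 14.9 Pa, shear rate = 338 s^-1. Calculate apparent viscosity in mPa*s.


eta = tau/gamma * 1000 = 14.9/338 * 1000 = 44.1 mPa*s

44.1


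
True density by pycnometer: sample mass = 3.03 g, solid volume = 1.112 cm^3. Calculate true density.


TD = 3.03 / 1.112 = 2.725 g/cm^3

2.725


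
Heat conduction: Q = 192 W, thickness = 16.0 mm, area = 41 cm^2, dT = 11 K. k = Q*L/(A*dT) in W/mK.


k = 192*16.0/1000/(41/10000*11) = 68.12 W/mK

68.12


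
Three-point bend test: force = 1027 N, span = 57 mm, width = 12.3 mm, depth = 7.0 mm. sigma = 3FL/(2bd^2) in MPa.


sigma = 3*1027*57/(2*12.3*7.0^2) = 145.7 MPa

145.7


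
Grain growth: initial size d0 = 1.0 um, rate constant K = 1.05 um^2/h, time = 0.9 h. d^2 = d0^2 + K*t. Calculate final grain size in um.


d^2 = 1.0^2 + 1.05*0.9 = 1.945
d = sqrt(1.945) = 1.39 um

1.39


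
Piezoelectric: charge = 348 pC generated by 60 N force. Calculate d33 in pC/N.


d33 = 348 / 60 = 5.8 pC/N

5.8


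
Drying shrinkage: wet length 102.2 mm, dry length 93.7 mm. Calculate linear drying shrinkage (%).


DS = (102.2 - 93.7) / 102.2 * 100 = 8.32%

8.32


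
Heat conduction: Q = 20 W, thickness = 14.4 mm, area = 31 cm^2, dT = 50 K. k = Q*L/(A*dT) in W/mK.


k = 20*14.4/1000/(31/10000*50) = 1.86 W/mK

1.86


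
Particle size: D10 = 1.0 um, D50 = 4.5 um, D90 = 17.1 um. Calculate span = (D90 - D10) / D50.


Span = (17.1 - 1.0) / 4.5 = 16.1 / 4.5 = 3.578

3.578


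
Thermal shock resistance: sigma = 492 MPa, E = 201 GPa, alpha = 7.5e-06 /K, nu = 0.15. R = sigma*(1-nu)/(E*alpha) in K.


R = 492*(1-0.15)/(201*1000*7.5e-06) = 277 K

277


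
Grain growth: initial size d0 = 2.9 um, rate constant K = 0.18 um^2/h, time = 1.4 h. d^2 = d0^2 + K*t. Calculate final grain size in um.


d^2 = 2.9^2 + 0.18*1.4 = 8.662
d = sqrt(8.662) = 2.94 um

2.94


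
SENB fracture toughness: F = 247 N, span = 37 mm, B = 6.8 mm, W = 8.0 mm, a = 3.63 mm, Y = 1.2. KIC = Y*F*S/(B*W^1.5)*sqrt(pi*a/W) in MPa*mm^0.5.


KIC = 1.2*247*37/(6.8*8.0^1.5)*sqrt(pi*3.63/8.0) = 85.1

85.1


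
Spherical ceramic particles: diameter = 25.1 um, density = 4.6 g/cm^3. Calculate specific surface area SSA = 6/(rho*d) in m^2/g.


SSA = 6 / (4.6 * 25.1) = 0.052 m^2/g

0.052


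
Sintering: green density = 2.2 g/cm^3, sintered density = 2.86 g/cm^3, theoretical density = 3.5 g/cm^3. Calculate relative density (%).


Relative = 2.86 / 3.5 * 100 = 81.7%

81.7


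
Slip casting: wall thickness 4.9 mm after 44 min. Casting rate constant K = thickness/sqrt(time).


K = 4.9 / sqrt(44) = 4.9 / 6.6332 = 0.739 mm/min^0.5

0.739


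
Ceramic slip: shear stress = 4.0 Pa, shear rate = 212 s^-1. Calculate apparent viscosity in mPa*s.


eta = tau/gamma * 1000 = 4.0/212 * 1000 = 18.9 mPa*s

18.9


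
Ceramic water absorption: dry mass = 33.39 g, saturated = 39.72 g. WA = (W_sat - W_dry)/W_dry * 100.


WA = (39.72 - 33.39) / 33.39 * 100 = 18.96%

18.96


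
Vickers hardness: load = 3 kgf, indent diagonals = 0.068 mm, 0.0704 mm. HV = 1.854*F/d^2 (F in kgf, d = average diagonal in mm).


d_avg = (0.068+0.0704)/2 = 0.0692 mm
HV = 1.854*3/0.0692^2 = 1161

1161


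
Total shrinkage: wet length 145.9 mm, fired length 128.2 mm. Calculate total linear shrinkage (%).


TS = (145.9 - 128.2) / 145.9 * 100 = 12.13%

12.13


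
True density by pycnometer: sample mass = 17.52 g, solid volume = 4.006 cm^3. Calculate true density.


TD = 17.52 / 4.006 = 4.373 g/cm^3

4.373


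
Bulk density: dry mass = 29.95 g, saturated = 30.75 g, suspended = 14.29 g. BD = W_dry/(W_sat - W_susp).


BD = 29.95 / (30.75 - 14.29) = 29.95 / 16.46 = 1.82 g/cm^3

1.82


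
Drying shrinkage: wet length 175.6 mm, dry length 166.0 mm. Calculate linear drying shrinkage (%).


DS = (175.6 - 166.0) / 175.6 * 100 = 5.47%

5.47


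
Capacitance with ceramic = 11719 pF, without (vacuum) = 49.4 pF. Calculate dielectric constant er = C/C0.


er = 11719 / 49.4 = 237.23

237.23


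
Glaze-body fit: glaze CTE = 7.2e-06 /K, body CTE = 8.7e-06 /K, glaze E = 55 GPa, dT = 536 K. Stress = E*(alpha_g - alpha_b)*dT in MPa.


Stress = 55*1000*(7.2e-06 - 8.7e-06)*536 = -44.2 MPa

-44.2


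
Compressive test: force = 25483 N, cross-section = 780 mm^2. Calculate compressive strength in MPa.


CS = 25483 / 780 = 32.7 MPa

32.7


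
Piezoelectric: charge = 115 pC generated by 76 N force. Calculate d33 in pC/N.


d33 = 115 / 76 = 1.5 pC/N

1.5


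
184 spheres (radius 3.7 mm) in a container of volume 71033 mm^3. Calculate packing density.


V_sphere = 4/3*pi*3.7^3 = 212.1748 mm^3
Total V = 184*212.1748 = 39040.1632 mm^3
PD = 39040.1632 / 71033 = 0.55

0.55


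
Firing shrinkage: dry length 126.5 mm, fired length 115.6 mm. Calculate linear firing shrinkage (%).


FS = (126.5 - 115.6) / 126.5 * 100 = 8.62%

8.62


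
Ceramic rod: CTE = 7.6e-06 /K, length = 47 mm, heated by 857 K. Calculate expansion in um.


dL = 7.6e-06 * 47 * 857 * 1000 = 306.12 um

306.12


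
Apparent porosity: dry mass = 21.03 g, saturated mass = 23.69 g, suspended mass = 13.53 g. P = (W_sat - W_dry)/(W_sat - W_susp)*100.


P = (23.69 - 21.03) / (23.69 - 13.53) * 100 = 2.66 / 10.16 * 100 = 26.2%

26.2


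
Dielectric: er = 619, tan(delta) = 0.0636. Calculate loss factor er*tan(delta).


Loss = 619 * 0.0636 = 39.368

39.368


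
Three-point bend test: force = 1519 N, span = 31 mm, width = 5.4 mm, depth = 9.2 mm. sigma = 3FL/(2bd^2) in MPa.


sigma = 3*1519*31/(2*5.4*9.2^2) = 154.5 MPa

154.5


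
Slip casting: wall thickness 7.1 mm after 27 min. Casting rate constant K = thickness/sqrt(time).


K = 7.1 / sqrt(27) = 7.1 / 5.1962 = 1.366 mm/min^0.5

1.366


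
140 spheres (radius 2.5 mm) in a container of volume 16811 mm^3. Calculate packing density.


V_sphere = 4/3*pi*2.5^3 = 65.4498 mm^3
Total V = 140*65.4498 = 9162.972 mm^3
PD = 9162.972 / 16811 = 0.545

0.545


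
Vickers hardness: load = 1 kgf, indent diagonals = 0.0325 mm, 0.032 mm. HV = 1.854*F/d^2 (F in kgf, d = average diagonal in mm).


d_avg = (0.0325+0.032)/2 = 0.03225 mm
HV = 1.854*1/0.03225^2 = 1783

1783


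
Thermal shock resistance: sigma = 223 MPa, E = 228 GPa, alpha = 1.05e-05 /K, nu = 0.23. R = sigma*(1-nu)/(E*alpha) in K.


R = 223*(1-0.23)/(228*1000*1.05e-05) = 72 K

72


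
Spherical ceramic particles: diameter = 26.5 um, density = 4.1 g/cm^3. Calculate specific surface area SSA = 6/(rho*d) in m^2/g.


SSA = 6 / (4.1 * 26.5) = 0.055 m^2/g

0.055


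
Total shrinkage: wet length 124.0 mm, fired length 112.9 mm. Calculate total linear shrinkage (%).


TS = (124.0 - 112.9) / 124.0 * 100 = 8.95%

8.95


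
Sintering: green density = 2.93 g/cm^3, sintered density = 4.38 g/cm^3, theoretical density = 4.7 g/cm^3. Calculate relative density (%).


Relative = 4.38 / 4.7 * 100 = 93.2%

93.2


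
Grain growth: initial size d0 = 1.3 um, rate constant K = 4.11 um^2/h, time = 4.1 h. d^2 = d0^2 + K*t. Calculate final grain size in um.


d^2 = 1.3^2 + 4.11*4.1 = 18.541
d = sqrt(18.541) = 4.31 um

4.31


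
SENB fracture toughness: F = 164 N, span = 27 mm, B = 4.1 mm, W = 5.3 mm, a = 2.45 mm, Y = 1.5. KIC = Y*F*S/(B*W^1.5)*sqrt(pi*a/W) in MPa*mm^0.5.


KIC = 1.5*164*27/(4.1*5.3^1.5)*sqrt(pi*2.45/5.3) = 160.0

160.0


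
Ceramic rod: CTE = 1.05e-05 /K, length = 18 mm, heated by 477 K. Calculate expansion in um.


dL = 1.05e-05 * 18 * 477 * 1000 = 90.153 um

90.153


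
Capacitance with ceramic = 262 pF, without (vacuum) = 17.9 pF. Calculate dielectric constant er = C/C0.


er = 262 / 17.9 = 14.64

14.64


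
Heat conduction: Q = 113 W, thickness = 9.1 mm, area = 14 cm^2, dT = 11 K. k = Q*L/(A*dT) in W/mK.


k = 113*9.1/1000/(14/10000*11) = 66.77 W/mK

66.77


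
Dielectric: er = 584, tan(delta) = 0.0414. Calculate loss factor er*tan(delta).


Loss = 584 * 0.0414 = 24.178

24.178


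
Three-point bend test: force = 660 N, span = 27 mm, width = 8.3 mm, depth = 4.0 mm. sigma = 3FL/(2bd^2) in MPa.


sigma = 3*660*27/(2*8.3*4.0^2) = 201.3 MPa

201.3


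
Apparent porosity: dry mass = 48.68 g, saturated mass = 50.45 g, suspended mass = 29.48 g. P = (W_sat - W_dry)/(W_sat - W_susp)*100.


P = (50.45 - 48.68) / (50.45 - 29.48) * 100 = 1.77 / 20.97 * 100 = 8.4%

8.4


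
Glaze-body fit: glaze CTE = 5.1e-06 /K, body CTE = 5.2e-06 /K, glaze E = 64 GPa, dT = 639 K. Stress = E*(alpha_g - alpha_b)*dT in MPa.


Stress = 64*1000*(5.1e-06 - 5.2e-06)*639 = -4.1 MPa

-4.1


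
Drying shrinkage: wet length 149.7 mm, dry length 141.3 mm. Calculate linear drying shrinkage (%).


DS = (149.7 - 141.3) / 149.7 * 100 = 5.61%

5.61


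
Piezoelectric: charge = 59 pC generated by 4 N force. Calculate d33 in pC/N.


d33 = 59 / 4 = 14.8 pC/N

14.8


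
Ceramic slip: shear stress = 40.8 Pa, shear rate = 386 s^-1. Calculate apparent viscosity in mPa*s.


eta = tau/gamma * 1000 = 40.8/386 * 1000 = 105.7 mPa*s

105.7


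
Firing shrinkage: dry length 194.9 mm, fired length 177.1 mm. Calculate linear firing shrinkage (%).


FS = (194.9 - 177.1) / 194.9 * 100 = 9.13%

9.13


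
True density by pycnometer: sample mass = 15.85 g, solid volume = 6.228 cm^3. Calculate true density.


TD = 15.85 / 6.228 = 2.545 g/cm^3

2.545


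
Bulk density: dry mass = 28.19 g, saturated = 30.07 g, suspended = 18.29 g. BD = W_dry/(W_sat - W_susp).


BD = 28.19 / (30.07 - 18.29) = 28.19 / 11.78 = 2.393 g/cm^3

2.393


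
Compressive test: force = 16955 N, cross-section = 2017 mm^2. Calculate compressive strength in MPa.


CS = 16955 / 2017 = 8.4 MPa

8.4


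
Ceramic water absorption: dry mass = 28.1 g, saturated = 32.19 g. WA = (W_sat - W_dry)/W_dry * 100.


WA = (32.19 - 28.1) / 28.1 * 100 = 14.56%

14.56


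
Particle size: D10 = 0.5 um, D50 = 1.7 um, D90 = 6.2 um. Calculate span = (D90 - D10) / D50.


Span = (6.2 - 0.5) / 1.7 = 5.7 / 1.7 = 3.353

3.353


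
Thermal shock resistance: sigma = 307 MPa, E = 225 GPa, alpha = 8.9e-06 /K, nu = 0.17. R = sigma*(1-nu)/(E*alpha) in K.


R = 307*(1-0.17)/(225*1000*8.9e-06) = 127 K

127


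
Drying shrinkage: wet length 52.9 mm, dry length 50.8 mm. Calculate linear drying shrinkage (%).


DS = (52.9 - 50.8) / 52.9 * 100 = 3.97%

3.97


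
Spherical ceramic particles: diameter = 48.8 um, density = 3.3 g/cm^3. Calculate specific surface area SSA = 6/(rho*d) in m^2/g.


SSA = 6 / (3.3 * 48.8) = 0.037 m^2/g

0.037


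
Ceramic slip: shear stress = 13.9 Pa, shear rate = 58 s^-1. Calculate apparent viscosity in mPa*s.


eta = tau/gamma * 1000 = 13.9/58 * 1000 = 239.7 mPa*s

239.7


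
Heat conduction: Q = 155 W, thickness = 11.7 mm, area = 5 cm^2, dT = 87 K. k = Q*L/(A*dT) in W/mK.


k = 155*11.7/1000/(5/10000*87) = 41.69 W/mK

41.69


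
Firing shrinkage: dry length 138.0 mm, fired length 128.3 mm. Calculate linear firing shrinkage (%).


FS = (138.0 - 128.3) / 138.0 * 100 = 7.03%

7.03


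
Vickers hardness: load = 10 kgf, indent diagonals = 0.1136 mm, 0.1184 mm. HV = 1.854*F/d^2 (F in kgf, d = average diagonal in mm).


d_avg = (0.1136+0.1184)/2 = 0.116 mm
HV = 1.854*10/0.116^2 = 1378

1378


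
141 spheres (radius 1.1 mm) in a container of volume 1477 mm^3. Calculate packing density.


V_sphere = 4/3*pi*1.1^3 = 5.5753 mm^3
Total V = 141*5.5753 = 786.1173 mm^3
PD = 786.1173 / 1477 = 0.532

0.532


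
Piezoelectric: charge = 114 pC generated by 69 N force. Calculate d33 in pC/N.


d33 = 114 / 69 = 1.7 pC/N

1.7


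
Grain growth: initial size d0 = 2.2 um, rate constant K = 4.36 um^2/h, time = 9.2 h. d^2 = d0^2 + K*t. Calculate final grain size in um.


d^2 = 2.2^2 + 4.36*9.2 = 44.952
d = sqrt(44.952) = 6.7 um

6.7


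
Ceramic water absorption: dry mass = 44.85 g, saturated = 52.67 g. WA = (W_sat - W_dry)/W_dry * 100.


WA = (52.67 - 44.85) / 44.85 * 100 = 17.44%

17.44


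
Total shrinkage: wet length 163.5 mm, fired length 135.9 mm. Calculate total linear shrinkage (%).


TS = (163.5 - 135.9) / 163.5 * 100 = 16.88%

16.88


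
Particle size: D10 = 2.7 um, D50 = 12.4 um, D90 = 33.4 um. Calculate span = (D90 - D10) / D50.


Span = (33.4 - 2.7) / 12.4 = 30.7 / 12.4 = 2.476

2.476


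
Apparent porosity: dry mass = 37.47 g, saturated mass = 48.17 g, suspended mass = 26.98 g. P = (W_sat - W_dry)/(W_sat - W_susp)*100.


P = (48.17 - 37.47) / (48.17 - 26.98) * 100 = 10.7 / 21.19 * 100 = 50.5%

50.5


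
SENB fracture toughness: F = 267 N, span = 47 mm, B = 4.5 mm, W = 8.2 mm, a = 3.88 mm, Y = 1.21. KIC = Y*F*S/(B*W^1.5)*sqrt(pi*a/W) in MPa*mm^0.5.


KIC = 1.21*267*47/(4.5*8.2^1.5)*sqrt(pi*3.88/8.2) = 175.2

175.2


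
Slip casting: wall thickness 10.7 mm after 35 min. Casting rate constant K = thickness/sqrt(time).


K = 10.7 / sqrt(35) = 10.7 / 5.9161 = 1.809 mm/min^0.5

1.809


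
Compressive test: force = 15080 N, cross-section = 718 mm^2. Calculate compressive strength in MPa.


CS = 15080 / 718 = 21.0 MPa

21.0


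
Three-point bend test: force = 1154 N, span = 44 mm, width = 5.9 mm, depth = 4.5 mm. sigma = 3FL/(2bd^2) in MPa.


sigma = 3*1154*44/(2*5.9*4.5^2) = 637.5 MPa

637.5


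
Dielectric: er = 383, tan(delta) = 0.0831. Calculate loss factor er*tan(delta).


Loss = 383 * 0.0831 = 31.827

31.827


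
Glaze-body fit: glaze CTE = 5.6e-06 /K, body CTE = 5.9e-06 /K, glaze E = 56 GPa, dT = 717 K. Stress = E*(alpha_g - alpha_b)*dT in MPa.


Stress = 56*1000*(5.6e-06 - 5.9e-06)*717 = -12.0 MPa

-12.0


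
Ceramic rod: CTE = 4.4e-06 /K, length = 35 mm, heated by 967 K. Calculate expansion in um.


dL = 4.4e-06 * 35 * 967 * 1000 = 148.918 um

148.918


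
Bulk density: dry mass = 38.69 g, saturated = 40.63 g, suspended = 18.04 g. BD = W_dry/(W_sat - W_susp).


BD = 38.69 / (40.63 - 18.04) = 38.69 / 22.59 = 1.713 g/cm^3

1.713


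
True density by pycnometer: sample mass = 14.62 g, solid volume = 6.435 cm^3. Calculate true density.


TD = 14.62 / 6.435 = 2.272 g/cm^3

2.272


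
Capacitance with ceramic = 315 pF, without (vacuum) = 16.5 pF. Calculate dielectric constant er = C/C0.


er = 315 / 16.5 = 19.09

19.09


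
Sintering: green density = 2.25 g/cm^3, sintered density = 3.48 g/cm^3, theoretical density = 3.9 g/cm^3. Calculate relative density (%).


Relative = 3.48 / 3.9 * 100 = 89.2%

89.2


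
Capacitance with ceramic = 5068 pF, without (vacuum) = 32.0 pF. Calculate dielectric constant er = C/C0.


er = 5068 / 32.0 = 158.38

158.38


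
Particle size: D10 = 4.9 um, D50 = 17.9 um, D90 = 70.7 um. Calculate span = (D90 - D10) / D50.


Span = (70.7 - 4.9) / 17.9 = 65.8 / 17.9 = 3.676

3.676


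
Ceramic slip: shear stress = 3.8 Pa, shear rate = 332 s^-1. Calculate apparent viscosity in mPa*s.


eta = tau/gamma * 1000 = 3.8/332 * 1000 = 11.4 mPa*s

11.4


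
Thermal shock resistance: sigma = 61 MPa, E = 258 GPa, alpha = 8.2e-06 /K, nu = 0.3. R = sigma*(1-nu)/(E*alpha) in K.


R = 61*(1-0.3)/(258*1000*8.2e-06) = 20 K

20


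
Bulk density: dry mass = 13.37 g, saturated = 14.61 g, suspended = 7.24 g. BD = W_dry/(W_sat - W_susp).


BD = 13.37 / (14.61 - 7.24) = 13.37 / 7.37 = 1.814 g/cm^3

1.814


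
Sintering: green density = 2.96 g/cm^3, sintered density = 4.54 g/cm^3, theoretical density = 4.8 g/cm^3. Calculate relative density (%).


Relative = 4.54 / 4.8 * 100 = 94.6%

94.6


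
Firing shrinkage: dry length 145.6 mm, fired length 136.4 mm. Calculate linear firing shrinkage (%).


FS = (145.6 - 136.4) / 145.6 * 100 = 6.32%

6.32


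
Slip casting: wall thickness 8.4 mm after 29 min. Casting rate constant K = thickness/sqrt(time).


K = 8.4 / sqrt(29) = 8.4 / 5.3852 = 1.56 mm/min^0.5

1.56


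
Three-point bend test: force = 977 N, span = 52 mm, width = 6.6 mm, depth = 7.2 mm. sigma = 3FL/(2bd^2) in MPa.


sigma = 3*977*52/(2*6.6*7.2^2) = 222.7 MPa

222.7


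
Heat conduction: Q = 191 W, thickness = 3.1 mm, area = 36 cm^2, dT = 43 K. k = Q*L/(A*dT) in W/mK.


k = 191*3.1/1000/(36/10000*43) = 3.82 W/mK

3.82


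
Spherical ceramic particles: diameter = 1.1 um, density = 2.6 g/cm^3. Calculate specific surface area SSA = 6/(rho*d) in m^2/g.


SSA = 6 / (2.6 * 1.1) = 2.098 m^2/g

2.098


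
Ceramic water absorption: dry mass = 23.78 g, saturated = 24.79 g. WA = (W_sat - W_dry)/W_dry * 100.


WA = (24.79 - 23.78) / 23.78 * 100 = 4.25%

4.25


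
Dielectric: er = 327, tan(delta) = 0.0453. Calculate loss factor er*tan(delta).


Loss = 327 * 0.0453 = 14.813

14.813


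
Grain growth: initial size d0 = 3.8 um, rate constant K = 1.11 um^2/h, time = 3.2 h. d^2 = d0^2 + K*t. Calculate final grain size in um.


d^2 = 3.8^2 + 1.11*3.2 = 17.992
d = sqrt(17.992) = 4.24 um

4.24


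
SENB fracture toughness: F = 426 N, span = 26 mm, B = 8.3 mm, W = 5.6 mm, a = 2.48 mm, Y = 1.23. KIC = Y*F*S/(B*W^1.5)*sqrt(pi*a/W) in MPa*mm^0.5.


KIC = 1.23*426*26/(8.3*5.6^1.5)*sqrt(pi*2.48/5.6) = 146.09

146.09


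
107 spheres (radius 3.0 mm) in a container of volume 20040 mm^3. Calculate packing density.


V_sphere = 4/3*pi*3.0^3 = 113.0973 mm^3
Total V = 107*113.0973 = 12101.4111 mm^3
PD = 12101.4111 / 20040 = 0.604

0.604


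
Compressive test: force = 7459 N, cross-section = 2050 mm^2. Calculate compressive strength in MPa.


CS = 7459 / 2050 = 3.6 MPa

3.6


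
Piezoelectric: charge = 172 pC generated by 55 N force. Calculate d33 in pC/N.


d33 = 172 / 55 = 3.1 pC/N

3.1


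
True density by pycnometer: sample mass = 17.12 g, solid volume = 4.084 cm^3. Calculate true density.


TD = 17.12 / 4.084 = 4.192 g/cm^3

4.192


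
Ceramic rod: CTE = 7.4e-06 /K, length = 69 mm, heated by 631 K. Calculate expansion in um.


dL = 7.4e-06 * 69 * 631 * 1000 = 322.189 um

322.189


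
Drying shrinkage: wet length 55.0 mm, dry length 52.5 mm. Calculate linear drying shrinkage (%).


DS = (55.0 - 52.5) / 55.0 * 100 = 4.55%

4.55


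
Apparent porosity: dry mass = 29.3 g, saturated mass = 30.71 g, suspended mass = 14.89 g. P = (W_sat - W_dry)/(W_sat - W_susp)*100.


P = (30.71 - 29.3) / (30.71 - 14.89) * 100 = 1.41 / 15.82 * 100 = 8.9%

8.9


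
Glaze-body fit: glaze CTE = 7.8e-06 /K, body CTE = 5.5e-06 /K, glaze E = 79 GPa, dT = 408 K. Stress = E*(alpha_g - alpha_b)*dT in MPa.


Stress = 79*1000*(7.8e-06 - 5.5e-06)*408 = 74.1 MPa

74.1


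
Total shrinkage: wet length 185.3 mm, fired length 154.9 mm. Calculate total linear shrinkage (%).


TS = (185.3 - 154.9) / 185.3 * 100 = 16.41%

16.41


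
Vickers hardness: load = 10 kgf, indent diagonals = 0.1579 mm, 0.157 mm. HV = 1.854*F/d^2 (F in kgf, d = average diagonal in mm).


d_avg = (0.1579+0.157)/2 = 0.15745 mm
HV = 1.854*10/0.15745^2 = 748

748


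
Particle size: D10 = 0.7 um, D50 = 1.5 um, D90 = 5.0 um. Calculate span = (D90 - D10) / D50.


Span = (5.0 - 0.7) / 1.5 = 4.3 / 1.5 = 2.867

2.867


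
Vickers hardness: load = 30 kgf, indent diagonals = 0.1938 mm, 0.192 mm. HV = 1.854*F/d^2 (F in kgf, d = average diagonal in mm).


d_avg = (0.1938+0.192)/2 = 0.1929 mm
HV = 1.854*30/0.1929^2 = 1495

1495


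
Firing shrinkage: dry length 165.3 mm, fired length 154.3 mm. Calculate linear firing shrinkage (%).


FS = (165.3 - 154.3) / 165.3 * 100 = 6.65%

6.65


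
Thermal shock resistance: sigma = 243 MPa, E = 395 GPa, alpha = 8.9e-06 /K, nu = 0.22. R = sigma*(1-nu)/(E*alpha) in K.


R = 243*(1-0.22)/(395*1000*8.9e-06) = 54 K

54


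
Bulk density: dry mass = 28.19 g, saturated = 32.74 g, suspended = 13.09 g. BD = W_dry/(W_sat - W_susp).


BD = 28.19 / (32.74 - 13.09) = 28.19 / 19.65 = 1.435 g/cm^3

1.435


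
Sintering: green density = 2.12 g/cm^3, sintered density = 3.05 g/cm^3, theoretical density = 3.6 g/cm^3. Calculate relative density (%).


Relative = 3.05 / 3.6 * 100 = 84.7%

84.7


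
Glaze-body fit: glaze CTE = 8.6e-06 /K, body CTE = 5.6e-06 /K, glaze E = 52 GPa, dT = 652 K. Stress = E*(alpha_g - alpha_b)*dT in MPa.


Stress = 52*1000*(8.6e-06 - 5.6e-06)*652 = 101.7 MPa

101.7


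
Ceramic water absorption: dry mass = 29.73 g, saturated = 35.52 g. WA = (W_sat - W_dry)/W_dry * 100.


WA = (35.52 - 29.73) / 29.73 * 100 = 19.48%

19.48


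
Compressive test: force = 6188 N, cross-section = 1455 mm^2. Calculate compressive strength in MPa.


CS = 6188 / 1455 = 4.3 MPa

4.3


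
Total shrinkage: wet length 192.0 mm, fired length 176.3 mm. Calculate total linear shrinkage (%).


TS = (192.0 - 176.3) / 192.0 * 100 = 8.18%

8.18


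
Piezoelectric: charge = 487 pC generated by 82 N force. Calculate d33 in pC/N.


d33 = 487 / 82 = 5.9 pC/N

5.9


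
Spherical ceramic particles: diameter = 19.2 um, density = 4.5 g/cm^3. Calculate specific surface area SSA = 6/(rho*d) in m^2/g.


SSA = 6 / (4.5 * 19.2) = 0.069 m^2/g

0.069


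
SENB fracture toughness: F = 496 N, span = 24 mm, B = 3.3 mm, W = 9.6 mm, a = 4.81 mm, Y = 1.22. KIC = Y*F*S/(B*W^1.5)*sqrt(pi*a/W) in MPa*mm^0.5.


KIC = 1.22*496*24/(3.3*9.6^1.5)*sqrt(pi*4.81/9.6) = 185.63

185.63


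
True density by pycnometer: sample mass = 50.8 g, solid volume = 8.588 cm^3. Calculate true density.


TD = 50.8 / 8.588 = 5.915 g/cm^3

5.915


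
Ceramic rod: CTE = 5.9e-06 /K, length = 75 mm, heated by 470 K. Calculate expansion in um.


dL = 5.9e-06 * 75 * 470 * 1000 = 207.975 um

207.975


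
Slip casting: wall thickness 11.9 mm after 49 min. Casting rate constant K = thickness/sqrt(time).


K = 11.9 / sqrt(49) = 11.9 / 7.0 = 1.7 mm/min^0.5

1.7


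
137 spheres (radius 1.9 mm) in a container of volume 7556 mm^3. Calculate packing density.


V_sphere = 4/3*pi*1.9^3 = 28.7309 mm^3
Total V = 137*28.7309 = 3936.1333 mm^3
PD = 3936.1333 / 7556 = 0.521

0.521


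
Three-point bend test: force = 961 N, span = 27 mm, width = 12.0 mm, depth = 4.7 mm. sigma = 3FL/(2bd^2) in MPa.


sigma = 3*961*27/(2*12.0*4.7^2) = 146.8 MPa

146.8


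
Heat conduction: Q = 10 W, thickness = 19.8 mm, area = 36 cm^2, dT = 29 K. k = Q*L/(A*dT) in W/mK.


k = 10*19.8/1000/(36/10000*29) = 1.9 W/mK

1.9


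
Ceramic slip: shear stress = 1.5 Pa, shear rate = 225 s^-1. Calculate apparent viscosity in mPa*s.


eta = tau/gamma * 1000 = 1.5/225 * 1000 = 6.7 mPa*s

6.7


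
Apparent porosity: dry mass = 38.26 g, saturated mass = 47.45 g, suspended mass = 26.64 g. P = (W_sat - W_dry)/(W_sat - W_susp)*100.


P = (47.45 - 38.26) / (47.45 - 26.64) * 100 = 9.19 / 20.81 * 100 = 44.2%

44.2


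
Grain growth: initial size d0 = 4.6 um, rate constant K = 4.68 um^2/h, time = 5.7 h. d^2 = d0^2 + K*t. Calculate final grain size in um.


d^2 = 4.6^2 + 4.68*5.7 = 47.836
d = sqrt(47.836) = 6.92 um

6.92


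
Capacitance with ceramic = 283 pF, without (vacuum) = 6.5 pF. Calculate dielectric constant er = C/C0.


er = 283 / 6.5 = 43.54

43.54


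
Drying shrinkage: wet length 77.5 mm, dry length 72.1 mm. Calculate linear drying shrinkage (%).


DS = (77.5 - 72.1) / 77.5 * 100 = 6.97%

6.97


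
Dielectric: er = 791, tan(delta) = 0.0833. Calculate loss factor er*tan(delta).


Loss = 791 * 0.0833 = 65.89

65.89


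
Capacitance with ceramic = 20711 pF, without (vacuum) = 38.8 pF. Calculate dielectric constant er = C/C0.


er = 20711 / 38.8 = 533.79

533.79


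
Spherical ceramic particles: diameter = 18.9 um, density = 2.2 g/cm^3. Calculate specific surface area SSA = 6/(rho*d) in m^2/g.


SSA = 6 / (2.2 * 18.9) = 0.144 m^2/g

0.144


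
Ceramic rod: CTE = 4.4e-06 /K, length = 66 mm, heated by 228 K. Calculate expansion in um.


dL = 4.4e-06 * 66 * 228 * 1000 = 66.211 um

66.211


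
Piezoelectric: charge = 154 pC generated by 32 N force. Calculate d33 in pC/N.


d33 = 154 / 32 = 4.8 pC/N

4.8


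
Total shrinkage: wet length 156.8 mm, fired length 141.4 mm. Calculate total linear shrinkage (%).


TS = (156.8 - 141.4) / 156.8 * 100 = 9.82%

9.82


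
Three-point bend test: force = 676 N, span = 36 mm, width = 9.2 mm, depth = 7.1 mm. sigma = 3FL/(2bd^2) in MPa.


sigma = 3*676*36/(2*9.2*7.1^2) = 78.7 MPa

78.7


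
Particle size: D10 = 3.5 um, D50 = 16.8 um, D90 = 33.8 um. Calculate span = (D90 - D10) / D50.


Span = (33.8 - 3.5) / 16.8 = 30.3 / 16.8 = 1.804

1.804


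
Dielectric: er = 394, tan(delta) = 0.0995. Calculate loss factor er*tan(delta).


Loss = 394 * 0.0995 = 39.203

39.203


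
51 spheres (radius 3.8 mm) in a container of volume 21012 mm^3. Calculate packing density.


V_sphere = 4/3*pi*3.8^3 = 229.8473 mm^3
Total V = 51*229.8473 = 11722.2123 mm^3
PD = 11722.2123 / 21012 = 0.558

0.558


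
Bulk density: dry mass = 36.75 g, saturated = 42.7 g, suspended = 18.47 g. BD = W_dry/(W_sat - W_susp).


BD = 36.75 / (42.7 - 18.47) = 36.75 / 24.23 = 1.517 g/cm^3

1.517


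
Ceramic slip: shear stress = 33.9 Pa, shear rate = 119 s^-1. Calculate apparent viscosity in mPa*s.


eta = tau/gamma * 1000 = 33.9/119 * 1000 = 284.9 mPa*s

284.9


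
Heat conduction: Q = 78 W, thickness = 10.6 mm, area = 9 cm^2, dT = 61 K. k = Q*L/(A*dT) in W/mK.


k = 78*10.6/1000/(9/10000*61) = 15.06 W/mK

15.06


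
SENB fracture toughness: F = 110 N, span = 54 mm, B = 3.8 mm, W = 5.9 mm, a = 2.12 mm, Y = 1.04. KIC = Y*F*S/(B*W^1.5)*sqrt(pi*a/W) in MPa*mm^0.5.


KIC = 1.04*110*54/(3.8*5.9^1.5)*sqrt(pi*2.12/5.9) = 120.52

120.52


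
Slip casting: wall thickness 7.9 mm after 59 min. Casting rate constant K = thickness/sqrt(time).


K = 7.9 / sqrt(59) = 7.9 / 7.6811 = 1.028 mm/min^0.5

1.028


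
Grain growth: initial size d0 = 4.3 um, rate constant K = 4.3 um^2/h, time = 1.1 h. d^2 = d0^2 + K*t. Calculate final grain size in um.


d^2 = 4.3^2 + 4.3*1.1 = 23.22
d = sqrt(23.22) = 4.82 um

4.82


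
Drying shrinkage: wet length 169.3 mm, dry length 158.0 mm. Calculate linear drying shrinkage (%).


DS = (169.3 - 158.0) / 169.3 * 100 = 6.67%

6.67


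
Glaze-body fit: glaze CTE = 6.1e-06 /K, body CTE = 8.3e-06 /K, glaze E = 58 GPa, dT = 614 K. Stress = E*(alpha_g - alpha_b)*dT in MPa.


Stress = 58*1000*(6.1e-06 - 8.3e-06)*614 = -78.3 MPa

-78.3


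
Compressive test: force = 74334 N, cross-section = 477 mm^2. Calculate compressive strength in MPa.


CS = 74334 / 477 = 155.8 MPa

155.8


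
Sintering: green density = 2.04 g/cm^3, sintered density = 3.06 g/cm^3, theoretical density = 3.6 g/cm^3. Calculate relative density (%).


Relative = 3.06 / 3.6 * 100 = 85.0%

85.0


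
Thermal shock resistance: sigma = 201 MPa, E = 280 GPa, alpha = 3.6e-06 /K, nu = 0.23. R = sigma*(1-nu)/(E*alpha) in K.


R = 201*(1-0.23)/(280*1000*3.6e-06) = 154 K

154


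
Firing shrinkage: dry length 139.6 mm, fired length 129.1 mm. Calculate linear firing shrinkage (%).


FS = (139.6 - 129.1) / 139.6 * 100 = 7.52%

7.52


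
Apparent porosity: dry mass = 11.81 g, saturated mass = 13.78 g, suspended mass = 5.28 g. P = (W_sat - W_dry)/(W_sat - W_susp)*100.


P = (13.78 - 11.81) / (13.78 - 5.28) * 100 = 1.97 / 8.5 * 100 = 23.2%

23.2


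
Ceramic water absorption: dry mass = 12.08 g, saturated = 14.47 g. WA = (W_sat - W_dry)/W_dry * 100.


WA = (14.47 - 12.08) / 12.08 * 100 = 19.78%

19.78


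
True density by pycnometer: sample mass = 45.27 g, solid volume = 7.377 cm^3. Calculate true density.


TD = 45.27 / 7.377 = 6.137 g/cm^3

6.137
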